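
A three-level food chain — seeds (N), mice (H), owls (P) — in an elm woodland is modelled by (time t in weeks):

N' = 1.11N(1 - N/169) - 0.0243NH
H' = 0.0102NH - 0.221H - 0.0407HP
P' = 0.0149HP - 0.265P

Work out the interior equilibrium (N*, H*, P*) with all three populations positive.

From dP/dt = 0: 0.0149H* = 0.265, so H* = 17.8.
From dN/dt = 0: 1.11(1 - N*/169) = 0.0243·17.8, giving N* = 169·(1 - 0.389) = 103.
From dH/dt = 0: 0.0102·103 - 0.221 = 0.0407P*, so P* = 0.832/0.0407 = 20.4.

N* ≈ 103, H* ≈ 17.8, P* ≈ 20.4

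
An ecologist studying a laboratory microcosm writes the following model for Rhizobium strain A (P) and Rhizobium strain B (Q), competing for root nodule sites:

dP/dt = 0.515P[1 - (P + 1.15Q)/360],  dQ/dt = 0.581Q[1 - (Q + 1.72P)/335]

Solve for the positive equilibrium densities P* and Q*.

Setting both brackets to zero gives the nullclines P + 1.15Q = 360 and 1.72P + Q = 335.
Substituting Q = 335 - 1.72P into the first: P(1 - 1.15·1.72) = 360 - 1.15·335.
So P* = -25.2/-0.978 = 25.8, and then Q* = 335 - 1.72·25.8 = 291.

P* ≈ 25.8, Q* ≈ 291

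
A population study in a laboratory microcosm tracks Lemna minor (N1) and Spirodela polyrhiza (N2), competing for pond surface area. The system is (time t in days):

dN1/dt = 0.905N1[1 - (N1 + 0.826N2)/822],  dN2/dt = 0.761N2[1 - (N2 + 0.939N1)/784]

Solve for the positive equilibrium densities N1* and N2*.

Setting both brackets to zero gives the nullclines N1 + 0.826N2 = 822 and 0.939N1 + N2 = 784.
Substituting N2 = 784 - 0.939N1 into the first: N1(1 - 0.826·0.939) = 822 - 0.826·784.
So N1* = 174/0.224 = 777, and then N2* = 784 - 0.939·777 = 54.1.

N1* ≈ 777, N2* ≈ 54.1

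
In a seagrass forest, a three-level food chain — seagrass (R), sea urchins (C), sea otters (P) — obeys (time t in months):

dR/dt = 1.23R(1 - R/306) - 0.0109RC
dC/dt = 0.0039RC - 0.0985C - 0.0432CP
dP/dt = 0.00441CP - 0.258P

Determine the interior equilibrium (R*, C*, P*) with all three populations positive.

R* ≈ 147, C* ≈ 58.5, P* ≈ 11

From dP/dt = 0: 0.00441C* = 0.258, so C* = 58.5.
From dR/dt = 0: 1.23(1 - R*/306) = 0.0109·58.5, giving R* = 306·(1 - 0.518) = 147.
From dC/dt = 0: 0.0039·147 - 0.0985 = 0.0432P*, so P* = 0.476/0.0432 = 11.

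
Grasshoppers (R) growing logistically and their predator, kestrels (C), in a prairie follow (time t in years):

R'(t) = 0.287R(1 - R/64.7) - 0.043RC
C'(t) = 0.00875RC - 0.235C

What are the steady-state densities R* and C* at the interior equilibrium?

From dC/dt = 0 with C > 0: 0.00875R* = 0.235, so R* = 26.9.
Substitute into dR/dt = 0: 0.287(1 - 26.9/64.7) = 0.043C*.
The bracket is 0.585, giving C* = 0.168/0.043 = 3.9.

R* ≈ 26.9, C* ≈ 3.9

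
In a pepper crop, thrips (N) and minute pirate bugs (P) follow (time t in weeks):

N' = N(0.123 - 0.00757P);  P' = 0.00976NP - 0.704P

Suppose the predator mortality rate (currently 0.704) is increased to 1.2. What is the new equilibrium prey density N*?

At the interior fixed point, setting dP/dt = 0 with P > 0 fixes N* = (predator death rate)/(NP coefficient) — independent of the other coefficients.
With the change, N* = 1.2/0.00976 = 123; it rises from 72.1.

N* ≈ 123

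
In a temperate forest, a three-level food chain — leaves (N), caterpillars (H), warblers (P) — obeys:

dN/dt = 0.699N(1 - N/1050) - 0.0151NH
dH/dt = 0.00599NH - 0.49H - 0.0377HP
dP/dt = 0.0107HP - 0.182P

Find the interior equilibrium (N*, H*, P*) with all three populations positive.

N* ≈ 664, H* ≈ 17, P* ≈ 92.5

From dP/dt = 0: 0.0107H* = 0.182, so H* = 17.
From dN/dt = 0: 0.699(1 - N*/1050) = 0.0151·17, giving N* = 1050·(1 - 0.367) = 664.
From dH/dt = 0: 0.00599·664 - 0.49 = 0.0377P*, so P* = 3.49/0.0377 = 92.5.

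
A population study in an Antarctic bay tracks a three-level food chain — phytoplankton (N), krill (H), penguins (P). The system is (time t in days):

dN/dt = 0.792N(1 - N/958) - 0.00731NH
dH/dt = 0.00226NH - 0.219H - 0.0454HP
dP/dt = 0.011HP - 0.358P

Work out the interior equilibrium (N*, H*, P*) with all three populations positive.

N* ≈ 670, H* ≈ 32.5, P* ≈ 28.5

From dP/dt = 0: 0.011H* = 0.358, so H* = 32.5.
From dN/dt = 0: 0.792(1 - N*/958) = 0.00731·32.5, giving N* = 958·(1 - 0.3) = 670.
From dH/dt = 0: 0.00226·670 - 0.219 = 0.0454P*, so P* = 1.3/0.0454 = 28.5.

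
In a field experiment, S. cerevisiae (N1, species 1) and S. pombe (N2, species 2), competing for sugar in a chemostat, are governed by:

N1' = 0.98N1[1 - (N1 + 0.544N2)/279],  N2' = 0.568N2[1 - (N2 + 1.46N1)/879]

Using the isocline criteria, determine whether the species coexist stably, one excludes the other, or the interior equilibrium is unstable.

species 2 excludes species 1

Compare the nullcline intercepts: K1/α12 = 279/0.544 = 513 < K2 = 879; K2/α21 = 879/1.46 = 602 > K1 = 279.
Since the inequalities point opposite ways, species 2 can invade but species 1 cannot.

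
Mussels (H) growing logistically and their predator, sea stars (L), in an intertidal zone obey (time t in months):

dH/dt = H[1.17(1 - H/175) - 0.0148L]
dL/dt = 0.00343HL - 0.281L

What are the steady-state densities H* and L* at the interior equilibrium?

From dL/dt = 0 with L > 0: 0.00343H* = 0.281, so H* = 81.9.
Substitute into dH/dt = 0: 1.17(1 - 81.9/175) = 0.0148L*.
The bracket is 0.532, giving L* = 0.622/0.0148 = 42.

H* ≈ 81.9, L* ≈ 42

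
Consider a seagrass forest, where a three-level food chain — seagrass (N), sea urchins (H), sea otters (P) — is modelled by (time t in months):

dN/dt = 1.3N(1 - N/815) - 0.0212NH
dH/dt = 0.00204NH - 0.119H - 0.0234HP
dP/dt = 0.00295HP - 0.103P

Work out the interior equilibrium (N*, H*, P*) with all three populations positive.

From dP/dt = 0: 0.00295H* = 0.103, so H* = 34.9.
From dN/dt = 0: 1.3(1 - N*/815) = 0.0212·34.9, giving N* = 815·(1 - 0.569) = 351.
From dH/dt = 0: 0.00204·351 - 0.119 = 0.0234P*, so P* = 0.597/0.0234 = 25.5.

N* ≈ 351, H* ≈ 34.9, P* ≈ 25.5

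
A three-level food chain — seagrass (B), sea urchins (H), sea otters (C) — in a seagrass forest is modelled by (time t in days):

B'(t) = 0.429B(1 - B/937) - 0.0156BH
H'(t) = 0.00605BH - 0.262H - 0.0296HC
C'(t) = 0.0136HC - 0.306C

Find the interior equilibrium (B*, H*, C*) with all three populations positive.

From dC/dt = 0: 0.0136H* = 0.306, so H* = 22.5.
From dB/dt = 0: 0.429(1 - B*/937) = 0.0156·22.5, giving B* = 937·(1 - 0.818) = 170.
From dH/dt = 0: 0.00605·170 - 0.262 = 0.0296C*, so C* = 0.769/0.0296 = 26.

B* ≈ 170, H* ≈ 22.5, C* ≈ 26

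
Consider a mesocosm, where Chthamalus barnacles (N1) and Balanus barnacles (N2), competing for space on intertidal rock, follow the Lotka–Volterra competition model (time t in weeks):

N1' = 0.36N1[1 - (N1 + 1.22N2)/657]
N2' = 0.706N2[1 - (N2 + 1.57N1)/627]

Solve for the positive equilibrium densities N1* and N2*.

Setting both brackets to zero gives the nullclines N1 + 1.22N2 = 657 and 1.57N1 + N2 = 627.
Substituting N2 = 627 - 1.57N1 into the first: N1(1 - 1.22·1.57) = 657 - 1.22·627.
So N1* = -108/-0.915 = 118, and then N2* = 627 - 1.57·118 = 442.

N1* ≈ 118, N2* ≈ 442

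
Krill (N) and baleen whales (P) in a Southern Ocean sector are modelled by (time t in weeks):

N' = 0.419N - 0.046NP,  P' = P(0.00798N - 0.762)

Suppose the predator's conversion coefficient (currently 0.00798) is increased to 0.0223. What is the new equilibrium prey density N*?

N* ≈ 34.2

At the interior fixed point, setting dP/dt = 0 with P > 0 fixes N* = (predator death rate)/(NP coefficient) — independent of the other coefficients.
With the change, N* = 0.762/0.0223 = 34.2; it falls from 95.5.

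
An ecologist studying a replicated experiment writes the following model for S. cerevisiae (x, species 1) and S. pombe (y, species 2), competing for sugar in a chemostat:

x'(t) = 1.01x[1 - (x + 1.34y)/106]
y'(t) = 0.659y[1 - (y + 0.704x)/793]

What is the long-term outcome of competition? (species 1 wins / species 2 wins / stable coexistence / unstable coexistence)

Compare the nullcline intercepts: K1/α12 = 106/1.34 = 79.1 < K2 = 793; K2/α21 = 793/0.704 = 1130 > K1 = 106.
Since the inequalities point opposite ways, species 2 can invade but species 1 cannot.

species 2 excludes species 1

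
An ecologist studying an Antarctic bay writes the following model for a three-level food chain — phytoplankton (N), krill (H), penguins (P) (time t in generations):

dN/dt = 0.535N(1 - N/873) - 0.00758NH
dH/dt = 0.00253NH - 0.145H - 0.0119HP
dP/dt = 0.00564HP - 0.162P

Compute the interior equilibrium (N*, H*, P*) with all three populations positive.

N* ≈ 518, H* ≈ 28.7, P* ≈ 97.9

From dP/dt = 0: 0.00564H* = 0.162, so H* = 28.7.
From dN/dt = 0: 0.535(1 - N*/873) = 0.00758·28.7, giving N* = 873·(1 - 0.407) = 518.
From dH/dt = 0: 0.00253·518 - 0.145 = 0.0119P*, so P* = 1.16/0.0119 = 97.9.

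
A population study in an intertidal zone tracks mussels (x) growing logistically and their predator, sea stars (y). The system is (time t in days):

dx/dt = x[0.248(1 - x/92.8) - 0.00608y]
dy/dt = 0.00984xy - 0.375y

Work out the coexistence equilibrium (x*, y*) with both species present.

x* ≈ 38.1, y* ≈ 24

From dy/dt = 0 with y > 0: 0.00984x* = 0.375, so x* = 38.1.
Substitute into dx/dt = 0: 0.248(1 - 38.1/92.8) = 0.00608y*.
The bracket is 0.589, giving y* = 0.146/0.00608 = 24.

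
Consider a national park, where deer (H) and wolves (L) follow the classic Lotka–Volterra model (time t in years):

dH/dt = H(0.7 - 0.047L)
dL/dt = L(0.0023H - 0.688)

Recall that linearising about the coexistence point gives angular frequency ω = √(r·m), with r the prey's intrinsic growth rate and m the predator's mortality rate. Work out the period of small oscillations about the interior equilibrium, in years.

T ≈ 9.05 years

Here r = 0.7 and m = 0.688, so r·m = 0.482.
ω = √0.482 = 0.694 per year, hence T = 2π/ω ≈ 9.05 years.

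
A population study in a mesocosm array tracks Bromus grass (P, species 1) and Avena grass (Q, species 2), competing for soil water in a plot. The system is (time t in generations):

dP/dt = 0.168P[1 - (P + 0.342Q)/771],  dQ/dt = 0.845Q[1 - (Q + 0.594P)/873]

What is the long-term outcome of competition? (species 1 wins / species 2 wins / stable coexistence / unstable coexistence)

stable coexistence

Compare the nullcline intercepts: K1/α12 = 771/0.342 = 2250 > K2 = 873; K2/α21 = 873/0.594 = 1470 > K1 = 771.
Since both inequalities hold, each species can invade when rare, so the interior equilibrium is stable.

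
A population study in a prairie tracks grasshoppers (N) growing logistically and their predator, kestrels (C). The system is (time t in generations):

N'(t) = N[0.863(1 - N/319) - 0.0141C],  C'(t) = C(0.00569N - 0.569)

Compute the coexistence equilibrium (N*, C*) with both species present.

From dC/dt = 0 with C > 0: 0.00569N* = 0.569, so N* = 100.
Substitute into dN/dt = 0: 0.863(1 - 100/319) = 0.0141C*.
The bracket is 0.687, giving C* = 0.592/0.0141 = 42.

N* ≈ 100, C* ≈ 42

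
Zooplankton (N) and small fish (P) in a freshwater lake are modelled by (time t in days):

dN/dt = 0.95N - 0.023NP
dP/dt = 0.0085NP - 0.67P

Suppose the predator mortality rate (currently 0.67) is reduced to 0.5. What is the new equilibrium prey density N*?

At the interior fixed point, setting dP/dt = 0 with P > 0 fixes N* = (predator death rate)/(NP coefficient) — independent of the other coefficients.
With the change, N* = 0.5/0.0085 = 58.8; it falls from 78.8.

N* ≈ 58.8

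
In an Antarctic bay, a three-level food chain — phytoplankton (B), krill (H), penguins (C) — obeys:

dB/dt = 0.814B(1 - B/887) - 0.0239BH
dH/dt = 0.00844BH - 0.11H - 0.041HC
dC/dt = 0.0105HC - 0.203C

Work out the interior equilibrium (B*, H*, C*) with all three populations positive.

B* ≈ 383, H* ≈ 19.3, C* ≈ 76.3

From dC/dt = 0: 0.0105H* = 0.203, so H* = 19.3.
From dB/dt = 0: 0.814(1 - B*/887) = 0.0239·19.3, giving B* = 887·(1 - 0.568) = 383.
From dH/dt = 0: 0.00844·383 - 0.11 = 0.041C*, so C* = 3.13/0.041 = 76.3.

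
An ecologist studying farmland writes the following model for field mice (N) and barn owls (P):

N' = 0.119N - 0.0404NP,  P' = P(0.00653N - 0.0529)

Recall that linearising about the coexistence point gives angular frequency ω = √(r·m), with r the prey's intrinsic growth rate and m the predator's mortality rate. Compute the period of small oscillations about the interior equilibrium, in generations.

Here r = 0.119 and m = 0.0529, so r·m = 0.0063.
ω = √0.0063 = 0.0793 per generation, hence T = 2π/ω ≈ 79.2 generations.

T ≈ 79.2 generations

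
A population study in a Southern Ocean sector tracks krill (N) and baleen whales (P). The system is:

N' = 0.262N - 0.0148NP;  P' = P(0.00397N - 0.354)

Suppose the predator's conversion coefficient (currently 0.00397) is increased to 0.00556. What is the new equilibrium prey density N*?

At the interior fixed point, setting dP/dt = 0 with P > 0 fixes N* = (predator death rate)/(NP coefficient) — independent of the other coefficients.
With the change, N* = 0.354/0.00556 = 63.7; it falls from 89.2.

N* ≈ 63.7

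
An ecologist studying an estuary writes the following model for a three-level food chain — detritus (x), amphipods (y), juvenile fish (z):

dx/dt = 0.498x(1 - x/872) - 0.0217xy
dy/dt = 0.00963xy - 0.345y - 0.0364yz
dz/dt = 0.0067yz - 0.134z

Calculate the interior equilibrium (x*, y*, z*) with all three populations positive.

x* ≈ 112, y* ≈ 20, z* ≈ 20.2

From dz/dt = 0: 0.0067y* = 0.134, so y* = 20.
From dx/dt = 0: 0.498(1 - x*/872) = 0.0217·20, giving x* = 872·(1 - 0.871) = 112.
From dy/dt = 0: 0.00963·112 - 0.345 = 0.0364z*, so z* = 0.734/0.0364 = 20.2.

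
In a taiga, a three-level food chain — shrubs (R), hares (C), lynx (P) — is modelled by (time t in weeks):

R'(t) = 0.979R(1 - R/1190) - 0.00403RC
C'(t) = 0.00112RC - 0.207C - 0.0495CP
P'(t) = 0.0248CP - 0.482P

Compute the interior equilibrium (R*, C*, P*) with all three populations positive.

R* ≈ 1090, C* ≈ 19.4, P* ≈ 20.6

From dP/dt = 0: 0.0248C* = 0.482, so C* = 19.4.
From dR/dt = 0: 0.979(1 - R*/1190) = 0.00403·19.4, giving R* = 1190·(1 - 0.08) = 1090.
From dC/dt = 0: 0.00112·1090 - 0.207 = 0.0495P*, so P* = 1.02/0.0495 = 20.6.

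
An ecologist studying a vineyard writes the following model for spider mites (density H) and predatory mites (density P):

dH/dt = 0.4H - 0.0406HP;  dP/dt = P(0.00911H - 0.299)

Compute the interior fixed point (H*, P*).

Set dP/dt = 0 with P > 0: 0.00911H - 0.299 = 0, so H* = 0.299/0.00911 = 32.8.
Set dH/dt = 0 with H > 0: 0.4 - 0.0406P = 0, so P* = 0.4/0.0406 = 9.85.

H* ≈ 32.8, P* ≈ 9.85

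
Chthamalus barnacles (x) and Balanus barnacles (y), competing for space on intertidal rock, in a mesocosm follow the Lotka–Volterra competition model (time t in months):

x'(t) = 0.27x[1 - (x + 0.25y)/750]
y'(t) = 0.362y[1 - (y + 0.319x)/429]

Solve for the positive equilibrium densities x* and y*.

x* ≈ 698, y* ≈ 206

Setting both brackets to zero gives the nullclines x + 0.25y = 750 and 0.319x + y = 429.
Substituting y = 429 - 0.319x into the first: x(1 - 0.25·0.319) = 750 - 0.25·429.
So x* = 643/0.92 = 698, and then y* = 429 - 0.319·698 = 206.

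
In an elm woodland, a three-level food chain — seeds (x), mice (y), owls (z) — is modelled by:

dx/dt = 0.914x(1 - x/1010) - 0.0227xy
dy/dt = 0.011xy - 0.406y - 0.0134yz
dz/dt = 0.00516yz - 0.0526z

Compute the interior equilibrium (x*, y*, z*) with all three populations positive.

From dz/dt = 0: 0.00516y* = 0.0526, so y* = 10.2.
From dx/dt = 0: 0.914(1 - x*/1010) = 0.0227·10.2, giving x* = 1010·(1 - 0.253) = 754.
From dy/dt = 0: 0.011·754 - 0.406 = 0.0134z*, so z* = 7.89/0.0134 = 589.

x* ≈ 754, y* ≈ 10.2, z* ≈ 589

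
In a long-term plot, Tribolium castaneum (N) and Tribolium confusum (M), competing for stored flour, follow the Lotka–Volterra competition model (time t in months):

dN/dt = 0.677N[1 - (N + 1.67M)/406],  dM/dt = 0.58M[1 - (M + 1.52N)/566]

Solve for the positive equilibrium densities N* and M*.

N* ≈ 351, M* ≈ 33.2

Setting both brackets to zero gives the nullclines N + 1.67M = 406 and 1.52N + M = 566.
Substituting M = 566 - 1.52N into the first: N(1 - 1.67·1.52) = 406 - 1.67·566.
So N* = -539/-1.54 = 351, and then M* = 566 - 1.52·351 = 33.2.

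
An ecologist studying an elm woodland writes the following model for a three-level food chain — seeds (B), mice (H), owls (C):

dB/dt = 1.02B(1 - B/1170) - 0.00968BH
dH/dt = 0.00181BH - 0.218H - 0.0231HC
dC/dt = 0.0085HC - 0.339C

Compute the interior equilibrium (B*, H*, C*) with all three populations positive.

B* ≈ 727, H* ≈ 39.9, C* ≈ 47.5

From dC/dt = 0: 0.0085H* = 0.339, so H* = 39.9.
From dB/dt = 0: 1.02(1 - B*/1170) = 0.00968·39.9, giving B* = 1170·(1 - 0.378) = 727.
From dH/dt = 0: 0.00181·727 - 0.218 = 0.0231C*, so C* = 1.1/0.0231 = 47.5.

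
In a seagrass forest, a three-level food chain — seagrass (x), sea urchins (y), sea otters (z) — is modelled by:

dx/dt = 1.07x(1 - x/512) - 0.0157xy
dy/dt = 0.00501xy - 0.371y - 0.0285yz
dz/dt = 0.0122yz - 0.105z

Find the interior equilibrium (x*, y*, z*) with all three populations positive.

x* ≈ 447, y* ≈ 8.61, z* ≈ 65.6

From dz/dt = 0: 0.0122y* = 0.105, so y* = 8.61.
From dx/dt = 0: 1.07(1 - x*/512) = 0.0157·8.61, giving x* = 512·(1 - 0.126) = 447.
From dy/dt = 0: 0.00501·447 - 0.371 = 0.0285z*, so z* = 1.87/0.0285 = 65.6.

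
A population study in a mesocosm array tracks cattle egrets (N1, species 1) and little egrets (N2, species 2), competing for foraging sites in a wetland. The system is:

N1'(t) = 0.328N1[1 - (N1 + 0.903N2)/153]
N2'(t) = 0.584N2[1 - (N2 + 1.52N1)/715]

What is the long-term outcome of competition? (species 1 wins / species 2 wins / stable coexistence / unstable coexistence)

species 2 excludes species 1

Compare the nullcline intercepts: K1/α12 = 153/0.903 = 169 < K2 = 715; K2/α21 = 715/1.52 = 470 > K1 = 153.
Since the inequalities point opposite ways, species 2 can invade but species 1 cannot.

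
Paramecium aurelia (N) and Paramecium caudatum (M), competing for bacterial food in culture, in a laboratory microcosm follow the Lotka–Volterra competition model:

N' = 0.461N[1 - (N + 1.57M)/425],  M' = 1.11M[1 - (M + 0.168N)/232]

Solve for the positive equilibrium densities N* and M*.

N* ≈ 82.5, M* ≈ 218

Setting both brackets to zero gives the nullclines N + 1.57M = 425 and 0.168N + M = 232.
Substituting M = 232 - 0.168N into the first: N(1 - 1.57·0.168) = 425 - 1.57·232.
So N* = 60.8/0.736 = 82.5, and then M* = 232 - 0.168·82.5 = 218.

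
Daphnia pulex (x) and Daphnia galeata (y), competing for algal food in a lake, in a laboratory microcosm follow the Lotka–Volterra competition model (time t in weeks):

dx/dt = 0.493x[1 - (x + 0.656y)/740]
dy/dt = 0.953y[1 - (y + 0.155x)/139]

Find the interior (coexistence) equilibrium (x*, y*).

Setting both brackets to zero gives the nullclines x + 0.656y = 740 and 0.155x + y = 139.
Substituting y = 139 - 0.155x into the first: x(1 - 0.656·0.155) = 740 - 0.656·139.
So x* = 649/0.898 = 722, and then y* = 139 - 0.155·722 = 27.1.

x* ≈ 722, y* ≈ 27.1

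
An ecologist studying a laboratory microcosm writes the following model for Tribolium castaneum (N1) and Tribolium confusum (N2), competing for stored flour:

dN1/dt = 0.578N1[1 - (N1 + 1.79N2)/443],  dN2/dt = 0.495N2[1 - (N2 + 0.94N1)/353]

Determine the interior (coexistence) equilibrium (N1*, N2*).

N1* ≈ 277, N2* ≈ 92.9

Setting both brackets to zero gives the nullclines N1 + 1.79N2 = 443 and 0.94N1 + N2 = 353.
Substituting N2 = 353 - 0.94N1 into the first: N1(1 - 1.79·0.94) = 443 - 1.79·353.
So N1* = -189/-0.683 = 277, and then N2* = 353 - 0.94·277 = 92.9.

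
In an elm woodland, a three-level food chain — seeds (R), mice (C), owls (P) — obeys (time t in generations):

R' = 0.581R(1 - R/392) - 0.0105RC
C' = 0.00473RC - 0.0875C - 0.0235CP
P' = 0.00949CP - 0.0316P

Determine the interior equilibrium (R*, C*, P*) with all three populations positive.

R* ≈ 368, C* ≈ 3.33, P* ≈ 70.4

From dP/dt = 0: 0.00949C* = 0.0316, so C* = 3.33.
From dR/dt = 0: 0.581(1 - R*/392) = 0.0105·3.33, giving R* = 392·(1 - 0.0602) = 368.
From dC/dt = 0: 0.00473·368 - 0.0875 = 0.0235P*, so P* = 1.66/0.0235 = 70.4.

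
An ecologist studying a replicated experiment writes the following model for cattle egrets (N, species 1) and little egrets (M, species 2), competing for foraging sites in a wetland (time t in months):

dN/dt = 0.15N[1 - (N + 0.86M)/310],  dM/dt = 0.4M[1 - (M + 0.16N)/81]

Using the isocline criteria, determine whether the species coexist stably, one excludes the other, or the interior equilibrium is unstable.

Compare the nullcline intercepts: K1/α12 = 310/0.86 = 360 > K2 = 81; K2/α21 = 81/0.16 = 506 > K1 = 310.
Since both inequalities hold, each species can invade when rare, so the interior equilibrium is stable.

stable coexistence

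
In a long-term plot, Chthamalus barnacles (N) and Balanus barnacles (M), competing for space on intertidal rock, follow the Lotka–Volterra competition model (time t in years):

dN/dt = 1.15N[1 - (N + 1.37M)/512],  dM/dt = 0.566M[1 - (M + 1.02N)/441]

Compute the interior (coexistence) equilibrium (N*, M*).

N* ≈ 232, M* ≈ 204

Setting both brackets to zero gives the nullclines N + 1.37M = 512 and 1.02N + M = 441.
Substituting M = 441 - 1.02N into the first: N(1 - 1.37·1.02) = 512 - 1.37·441.
So N* = -92.2/-0.397 = 232, and then M* = 441 - 1.02·232 = 204.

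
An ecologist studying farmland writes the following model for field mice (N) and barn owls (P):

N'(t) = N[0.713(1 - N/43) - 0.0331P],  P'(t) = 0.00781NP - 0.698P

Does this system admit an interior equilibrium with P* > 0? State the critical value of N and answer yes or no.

Threshold N = 89.4; K < 89.4, so no, the predator goes extinct.

The predator equation gives dP/dt > 0 only when N > 0.698/0.00781 = 89.4.
Without the predator, N → K = 43. Since 43 < 89.4, the predator cannot invade.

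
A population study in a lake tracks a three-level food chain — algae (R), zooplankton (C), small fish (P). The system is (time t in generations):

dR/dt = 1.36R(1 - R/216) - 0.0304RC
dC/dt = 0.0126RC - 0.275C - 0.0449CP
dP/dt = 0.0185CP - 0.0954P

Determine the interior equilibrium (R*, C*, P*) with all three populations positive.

From dP/dt = 0: 0.0185C* = 0.0954, so C* = 5.16.
From dR/dt = 0: 1.36(1 - R*/216) = 0.0304·5.16, giving R* = 216·(1 - 0.115) = 191.
From dC/dt = 0: 0.0126·191 - 0.275 = 0.0449P*, so P* = 2.13/0.0449 = 47.5.

R* ≈ 191, C* ≈ 5.16, P* ≈ 47.5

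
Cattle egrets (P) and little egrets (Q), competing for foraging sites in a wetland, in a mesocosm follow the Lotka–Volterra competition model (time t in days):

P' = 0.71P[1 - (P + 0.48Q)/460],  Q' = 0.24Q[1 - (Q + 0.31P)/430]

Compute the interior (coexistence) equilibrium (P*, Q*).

P* ≈ 298, Q* ≈ 338

Setting both brackets to zero gives the nullclines P + 0.48Q = 460 and 0.31P + Q = 430.
Substituting Q = 430 - 0.31P into the first: P(1 - 0.48·0.31) = 460 - 0.48·430.
So P* = 254/0.851 = 298, and then Q* = 430 - 0.31·298 = 338.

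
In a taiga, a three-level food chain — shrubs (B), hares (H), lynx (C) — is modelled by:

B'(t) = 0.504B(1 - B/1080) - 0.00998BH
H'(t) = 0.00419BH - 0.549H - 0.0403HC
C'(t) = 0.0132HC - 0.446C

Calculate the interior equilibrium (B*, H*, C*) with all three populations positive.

B* ≈ 357, H* ≈ 33.8, C* ≈ 23.5

From dC/dt = 0: 0.0132H* = 0.446, so H* = 33.8.
From dB/dt = 0: 0.504(1 - B*/1080) = 0.00998·33.8, giving B* = 1080·(1 - 0.669) = 357.
From dH/dt = 0: 0.00419·357 - 0.549 = 0.0403C*, so C* = 0.949/0.0403 = 23.5.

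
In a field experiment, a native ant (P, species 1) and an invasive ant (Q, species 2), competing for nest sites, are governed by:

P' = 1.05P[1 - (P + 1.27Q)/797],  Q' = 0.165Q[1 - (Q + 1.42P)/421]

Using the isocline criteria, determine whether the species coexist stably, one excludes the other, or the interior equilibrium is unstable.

Compare the nullcline intercepts: K1/α12 = 797/1.27 = 628 > K2 = 421; K2/α21 = 421/1.42 = 296 < K1 = 797.
Since the inequalities point opposite ways, species 1 can invade but species 2 cannot.

species 1 excludes species 2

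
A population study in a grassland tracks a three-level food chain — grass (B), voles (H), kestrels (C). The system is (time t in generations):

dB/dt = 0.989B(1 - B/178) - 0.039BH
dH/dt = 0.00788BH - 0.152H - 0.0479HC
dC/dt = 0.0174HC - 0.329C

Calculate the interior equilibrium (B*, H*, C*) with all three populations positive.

B* ≈ 45.3, H* ≈ 18.9, C* ≈ 4.28

From dC/dt = 0: 0.0174H* = 0.329, so H* = 18.9.
From dB/dt = 0: 0.989(1 - B*/178) = 0.039·18.9, giving B* = 178·(1 - 0.746) = 45.3.
From dH/dt = 0: 0.00788·45.3 - 0.152 = 0.0479C*, so C* = 0.205/0.0479 = 4.28.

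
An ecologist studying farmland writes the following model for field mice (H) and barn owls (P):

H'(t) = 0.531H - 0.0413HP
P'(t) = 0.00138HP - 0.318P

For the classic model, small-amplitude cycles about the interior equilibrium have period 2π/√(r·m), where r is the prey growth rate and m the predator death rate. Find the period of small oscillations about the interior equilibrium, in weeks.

Here r = 0.531 and m = 0.318, so r·m = 0.169.
ω = √0.169 = 0.411 per week, hence T = 2π/ω ≈ 15.3 weeks.

T ≈ 15.3 weeks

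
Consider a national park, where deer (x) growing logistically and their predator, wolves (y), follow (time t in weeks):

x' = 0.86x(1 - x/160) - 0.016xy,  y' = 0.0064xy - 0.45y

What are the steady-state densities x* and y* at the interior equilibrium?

From dy/dt = 0 with y > 0: 0.0064x* = 0.45, so x* = 70.3.
Substitute into dx/dt = 0: 0.86(1 - 70.3/160) = 0.016y*.
The bracket is 0.561, giving y* = 0.482/0.016 = 30.1.

x* ≈ 70.3, y* ≈ 30.1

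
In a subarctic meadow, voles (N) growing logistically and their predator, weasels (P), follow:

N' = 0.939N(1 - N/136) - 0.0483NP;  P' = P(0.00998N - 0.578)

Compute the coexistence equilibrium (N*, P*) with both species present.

From dP/dt = 0 with P > 0: 0.00998N* = 0.578, so N* = 57.9.
Substitute into dN/dt = 0: 0.939(1 - 57.9/136) = 0.0483P*.
The bracket is 0.574, giving P* = 0.539/0.0483 = 11.2.

N* ≈ 57.9, P* ≈ 11.2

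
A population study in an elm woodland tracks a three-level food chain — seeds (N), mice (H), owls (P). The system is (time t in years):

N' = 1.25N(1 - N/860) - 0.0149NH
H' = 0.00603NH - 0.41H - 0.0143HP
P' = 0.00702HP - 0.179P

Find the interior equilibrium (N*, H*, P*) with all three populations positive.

N* ≈ 599, H* ≈ 25.5, P* ≈ 224

From dP/dt = 0: 0.00702H* = 0.179, so H* = 25.5.
From dN/dt = 0: 1.25(1 - N*/860) = 0.0149·25.5, giving N* = 860·(1 - 0.304) = 599.
From dH/dt = 0: 0.00603·599 - 0.41 = 0.0143P*, so P* = 3.2/0.0143 = 224.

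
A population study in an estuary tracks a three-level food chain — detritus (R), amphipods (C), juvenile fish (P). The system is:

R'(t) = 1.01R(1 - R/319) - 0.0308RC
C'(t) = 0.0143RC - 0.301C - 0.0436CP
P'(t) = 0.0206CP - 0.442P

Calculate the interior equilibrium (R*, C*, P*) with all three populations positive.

R* ≈ 110, C* ≈ 21.5, P* ≈ 29.3

From dP/dt = 0: 0.0206C* = 0.442, so C* = 21.5.
From dR/dt = 0: 1.01(1 - R*/319) = 0.0308·21.5, giving R* = 319·(1 - 0.654) = 110.
From dC/dt = 0: 0.0143·110 - 0.301 = 0.0436P*, so P* = 1.28/0.0436 = 29.3.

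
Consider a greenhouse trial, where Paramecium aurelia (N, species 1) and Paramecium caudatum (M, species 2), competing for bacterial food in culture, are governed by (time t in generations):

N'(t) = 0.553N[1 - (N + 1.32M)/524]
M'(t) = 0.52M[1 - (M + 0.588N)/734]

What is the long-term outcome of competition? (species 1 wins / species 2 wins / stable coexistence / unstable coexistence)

species 2 excludes species 1

Compare the nullcline intercepts: K1/α12 = 524/1.32 = 397 < K2 = 734; K2/α21 = 734/0.588 = 1250 > K1 = 524.
Since the inequalities point opposite ways, species 2 can invade but species 1 cannot.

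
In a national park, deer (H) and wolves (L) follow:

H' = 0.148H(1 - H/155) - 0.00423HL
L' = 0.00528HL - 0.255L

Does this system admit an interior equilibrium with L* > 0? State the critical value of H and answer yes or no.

The predator equation gives dL/dt > 0 only when H > 0.255/0.00528 = 48.3.
Without the predator, H → K = 155. Since 155 > 48.3, the predator can invade and persist.

Threshold H = 48.3; K > 48.3, so yes, the predator persists.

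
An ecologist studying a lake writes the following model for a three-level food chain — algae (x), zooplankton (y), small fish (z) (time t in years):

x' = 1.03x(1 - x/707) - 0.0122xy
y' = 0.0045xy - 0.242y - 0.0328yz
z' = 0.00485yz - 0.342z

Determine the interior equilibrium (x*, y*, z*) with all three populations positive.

From dz/dt = 0: 0.00485y* = 0.342, so y* = 70.5.
From dx/dt = 0: 1.03(1 - x*/707) = 0.0122·70.5, giving x* = 707·(1 - 0.835) = 116.
From dy/dt = 0: 0.0045·116 - 0.242 = 0.0328z*, so z* = 0.282/0.0328 = 8.6.

x* ≈ 116, y* ≈ 70.5, z* ≈ 8.6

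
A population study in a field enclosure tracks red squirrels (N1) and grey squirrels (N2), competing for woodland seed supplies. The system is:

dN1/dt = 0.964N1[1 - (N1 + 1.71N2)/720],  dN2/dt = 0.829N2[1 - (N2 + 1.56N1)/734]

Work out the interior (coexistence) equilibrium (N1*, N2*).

Setting both brackets to zero gives the nullclines N1 + 1.71N2 = 720 and 1.56N1 + N2 = 734.
Substituting N2 = 734 - 1.56N1 into the first: N1(1 - 1.71·1.56) = 720 - 1.71·734.
So N1* = -535/-1.67 = 321, and then N2* = 734 - 1.56·321 = 233.

N1* ≈ 321, N2* ≈ 233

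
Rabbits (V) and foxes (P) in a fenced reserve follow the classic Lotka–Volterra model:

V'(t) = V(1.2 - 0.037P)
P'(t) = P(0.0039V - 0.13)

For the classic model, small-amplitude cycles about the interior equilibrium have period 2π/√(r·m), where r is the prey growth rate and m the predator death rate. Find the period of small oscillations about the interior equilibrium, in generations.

Here r = 1.2 and m = 0.13, so r·m = 0.156.
ω = √0.156 = 0.395 per generation, hence T = 2π/ω ≈ 15.9 generations.

T ≈ 15.9 generations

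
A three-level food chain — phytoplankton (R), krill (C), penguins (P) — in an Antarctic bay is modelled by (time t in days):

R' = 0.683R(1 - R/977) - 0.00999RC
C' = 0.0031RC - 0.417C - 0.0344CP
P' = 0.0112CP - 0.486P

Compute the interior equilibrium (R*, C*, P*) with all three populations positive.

From dP/dt = 0: 0.0112C* = 0.486, so C* = 43.4.
From dR/dt = 0: 0.683(1 - R*/977) = 0.00999·43.4, giving R* = 977·(1 - 0.635) = 357.
From dC/dt = 0: 0.0031·357 - 0.417 = 0.0344P*, so P* = 0.689/0.0344 = 20.

R* ≈ 357, C* ≈ 43.4, P* ≈ 20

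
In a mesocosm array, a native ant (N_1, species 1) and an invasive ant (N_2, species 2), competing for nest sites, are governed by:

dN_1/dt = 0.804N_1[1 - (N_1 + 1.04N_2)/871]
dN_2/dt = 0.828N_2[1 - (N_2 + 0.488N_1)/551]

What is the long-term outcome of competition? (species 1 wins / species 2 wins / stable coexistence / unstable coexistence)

stable coexistence

Compare the nullcline intercepts: K1/α12 = 871/1.04 = 838 > K2 = 551; K2/α21 = 551/0.488 = 1130 > K1 = 871.
Since both inequalities hold, each species can invade when rare, so the interior equilibrium is stable.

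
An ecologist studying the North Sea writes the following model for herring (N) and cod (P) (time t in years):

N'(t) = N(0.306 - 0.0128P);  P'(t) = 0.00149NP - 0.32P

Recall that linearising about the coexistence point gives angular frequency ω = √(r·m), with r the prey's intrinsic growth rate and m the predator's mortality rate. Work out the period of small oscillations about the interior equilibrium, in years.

Here r = 0.306 and m = 0.32, so r·m = 0.0979.
ω = √0.0979 = 0.313 per year, hence T = 2π/ω ≈ 20.1 years.

T ≈ 20.1 years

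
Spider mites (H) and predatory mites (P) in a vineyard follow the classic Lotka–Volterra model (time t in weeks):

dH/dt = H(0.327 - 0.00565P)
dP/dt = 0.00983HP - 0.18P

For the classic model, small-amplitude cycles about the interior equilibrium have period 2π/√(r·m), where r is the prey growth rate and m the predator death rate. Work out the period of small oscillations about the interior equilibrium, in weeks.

Here r = 0.327 and m = 0.18, so r·m = 0.0589.
ω = √0.0589 = 0.243 per week, hence T = 2π/ω ≈ 25.9 weeks.

T ≈ 25.9 weeks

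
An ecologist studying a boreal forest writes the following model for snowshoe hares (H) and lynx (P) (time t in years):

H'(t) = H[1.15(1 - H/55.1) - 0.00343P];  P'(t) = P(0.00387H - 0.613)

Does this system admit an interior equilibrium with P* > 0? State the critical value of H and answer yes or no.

Threshold H = 158; K < 158, so no, the predator goes extinct.

The predator equation gives dP/dt > 0 only when H > 0.613/0.00387 = 158.
Without the predator, H → K = 55.1. Since 55.1 < 158, the predator cannot invade.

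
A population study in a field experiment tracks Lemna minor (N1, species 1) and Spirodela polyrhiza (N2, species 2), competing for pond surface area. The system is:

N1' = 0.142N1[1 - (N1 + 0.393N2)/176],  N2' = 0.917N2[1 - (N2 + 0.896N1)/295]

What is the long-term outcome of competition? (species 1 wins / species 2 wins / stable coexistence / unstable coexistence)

stable coexistence

Compare the nullcline intercepts: K1/α12 = 176/0.393 = 448 > K2 = 295; K2/α21 = 295/0.896 = 329 > K1 = 176.
Since both inequalities hold, each species can invade when rare, so the interior equilibrium is stable.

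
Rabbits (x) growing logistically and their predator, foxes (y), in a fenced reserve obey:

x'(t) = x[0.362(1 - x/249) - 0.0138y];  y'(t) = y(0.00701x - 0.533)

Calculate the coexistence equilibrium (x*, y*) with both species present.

x* ≈ 76, y* ≈ 18.2

From dy/dt = 0 with y > 0: 0.00701x* = 0.533, so x* = 76.
Substitute into dx/dt = 0: 0.362(1 - 76/249) = 0.0138y*.
The bracket is 0.695, giving y* = 0.251/0.0138 = 18.2.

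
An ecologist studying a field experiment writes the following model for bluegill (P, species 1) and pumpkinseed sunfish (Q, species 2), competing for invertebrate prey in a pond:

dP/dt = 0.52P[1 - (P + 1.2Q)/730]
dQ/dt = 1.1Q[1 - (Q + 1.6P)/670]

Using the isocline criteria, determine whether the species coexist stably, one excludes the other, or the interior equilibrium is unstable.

Compare the nullcline intercepts: K1/α12 = 730/1.2 = 608 < K2 = 670; K2/α21 = 670/1.6 = 419 < K1 = 730.
Since both are reversed, neither can invade when rare; the interior point is a saddle.

unstable coexistence (outcome depends on initial conditions)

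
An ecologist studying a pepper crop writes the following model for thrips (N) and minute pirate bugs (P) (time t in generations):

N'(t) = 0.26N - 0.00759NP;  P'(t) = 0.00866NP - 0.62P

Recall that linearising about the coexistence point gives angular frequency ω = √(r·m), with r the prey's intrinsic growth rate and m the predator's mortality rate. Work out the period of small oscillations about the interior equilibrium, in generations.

Here r = 0.26 and m = 0.62, so r·m = 0.161.
ω = √0.161 = 0.401 per generation, hence T = 2π/ω ≈ 15.6 generations.

T ≈ 15.6 generations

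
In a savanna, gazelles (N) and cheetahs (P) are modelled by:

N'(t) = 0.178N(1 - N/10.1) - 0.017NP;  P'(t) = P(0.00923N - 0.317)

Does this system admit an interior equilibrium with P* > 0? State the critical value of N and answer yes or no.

The predator equation gives dP/dt > 0 only when N > 0.317/0.00923 = 34.3.
Without the predator, N → K = 10.1. Since 10.1 < 34.3, the predator cannot invade.

Threshold N = 34.3; K < 34.3, so no, the predator goes extinct.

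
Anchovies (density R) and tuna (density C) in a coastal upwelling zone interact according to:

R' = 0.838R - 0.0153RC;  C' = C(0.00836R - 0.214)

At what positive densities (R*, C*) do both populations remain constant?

Set dC/dt = 0 with C > 0: 0.00836R - 0.214 = 0, so R* = 0.214/0.00836 = 25.6.
Set dR/dt = 0 with R > 0: 0.838 - 0.0153C = 0, so C* = 0.838/0.0153 = 54.8.

R* ≈ 25.6, C* ≈ 54.8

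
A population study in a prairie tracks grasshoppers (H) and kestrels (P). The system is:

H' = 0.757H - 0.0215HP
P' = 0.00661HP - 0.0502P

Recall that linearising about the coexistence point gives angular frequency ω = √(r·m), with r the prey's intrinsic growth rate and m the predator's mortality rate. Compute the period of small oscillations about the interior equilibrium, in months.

Here r = 0.757 and m = 0.0502, so r·m = 0.038.
ω = √0.038 = 0.195 per month, hence T = 2π/ω ≈ 32.2 months.

T ≈ 32.2 months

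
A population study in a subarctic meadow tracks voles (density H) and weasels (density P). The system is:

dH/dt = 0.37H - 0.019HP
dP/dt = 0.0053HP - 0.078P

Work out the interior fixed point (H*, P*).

H* ≈ 14.7, P* ≈ 19.5

Set dP/dt = 0 with P > 0: 0.0053H - 0.078 = 0, so H* = 0.078/0.0053 = 14.7.
Set dH/dt = 0 with H > 0: 0.37 - 0.019P = 0, so P* = 0.37/0.019 = 19.5.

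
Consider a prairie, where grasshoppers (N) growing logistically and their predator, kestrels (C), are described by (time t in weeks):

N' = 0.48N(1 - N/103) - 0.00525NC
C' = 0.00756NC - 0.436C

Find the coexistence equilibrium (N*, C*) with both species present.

N* ≈ 57.7, C* ≈ 40.2

From dC/dt = 0 with C > 0: 0.00756N* = 0.436, so N* = 57.7.
Substitute into dN/dt = 0: 0.48(1 - 57.7/103) = 0.00525C*.
The bracket is 0.44, giving C* = 0.211/0.00525 = 40.2.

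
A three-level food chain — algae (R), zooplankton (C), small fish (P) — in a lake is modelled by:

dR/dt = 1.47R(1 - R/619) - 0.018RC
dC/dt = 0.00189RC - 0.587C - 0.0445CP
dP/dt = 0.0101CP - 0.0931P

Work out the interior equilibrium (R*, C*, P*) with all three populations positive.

From dP/dt = 0: 0.0101C* = 0.0931, so C* = 9.22.
From dR/dt = 0: 1.47(1 - R*/619) = 0.018·9.22, giving R* = 619·(1 - 0.113) = 549.
From dC/dt = 0: 0.00189·549 - 0.587 = 0.0445P*, so P* = 0.451/0.0445 = 10.1.

R* ≈ 549, C* ≈ 9.22, P* ≈ 10.1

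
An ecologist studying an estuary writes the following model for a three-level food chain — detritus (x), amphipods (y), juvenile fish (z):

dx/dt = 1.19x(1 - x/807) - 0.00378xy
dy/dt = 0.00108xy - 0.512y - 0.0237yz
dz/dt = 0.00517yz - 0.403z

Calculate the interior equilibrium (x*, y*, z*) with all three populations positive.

From dz/dt = 0: 0.00517y* = 0.403, so y* = 77.9.
From dx/dt = 0: 1.19(1 - x*/807) = 0.00378·77.9, giving x* = 807·(1 - 0.248) = 607.
From dy/dt = 0: 0.00108·607 - 0.512 = 0.0237z*, so z* = 0.144/0.0237 = 6.07.

x* ≈ 607, y* ≈ 77.9, z* ≈ 6.07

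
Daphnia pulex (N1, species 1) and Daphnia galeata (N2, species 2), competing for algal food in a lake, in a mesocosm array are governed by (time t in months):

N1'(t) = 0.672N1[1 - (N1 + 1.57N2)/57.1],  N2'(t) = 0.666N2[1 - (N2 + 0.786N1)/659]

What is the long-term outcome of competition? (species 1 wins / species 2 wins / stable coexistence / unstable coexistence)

Compare the nullcline intercepts: K1/α12 = 57.1/1.57 = 36.4 < K2 = 659; K2/α21 = 659/0.786 = 838 > K1 = 57.1.
Since the inequalities point opposite ways, species 2 can invade but species 1 cannot.

species 2 excludes species 1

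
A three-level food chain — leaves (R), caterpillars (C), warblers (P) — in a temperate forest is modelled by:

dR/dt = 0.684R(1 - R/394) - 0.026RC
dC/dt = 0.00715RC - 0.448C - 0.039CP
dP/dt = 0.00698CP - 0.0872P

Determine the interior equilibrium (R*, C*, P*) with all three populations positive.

From dP/dt = 0: 0.00698C* = 0.0872, so C* = 12.5.
From dR/dt = 0: 0.684(1 - R*/394) = 0.026·12.5, giving R* = 394·(1 - 0.475) = 207.
From dC/dt = 0: 0.00715·207 - 0.448 = 0.039P*, so P* = 1.03/0.039 = 26.4.

R* ≈ 207, C* ≈ 12.5, P* ≈ 26.4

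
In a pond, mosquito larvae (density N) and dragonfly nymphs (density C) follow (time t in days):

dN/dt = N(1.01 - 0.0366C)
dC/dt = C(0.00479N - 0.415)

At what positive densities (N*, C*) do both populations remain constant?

N* ≈ 86.6, C* ≈ 27.6

Set dC/dt = 0 with C > 0: 0.00479N - 0.415 = 0, so N* = 0.415/0.00479 = 86.6.
Set dN/dt = 0 with N > 0: 1.01 - 0.0366C = 0, so C* = 1.01/0.0366 = 27.6.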